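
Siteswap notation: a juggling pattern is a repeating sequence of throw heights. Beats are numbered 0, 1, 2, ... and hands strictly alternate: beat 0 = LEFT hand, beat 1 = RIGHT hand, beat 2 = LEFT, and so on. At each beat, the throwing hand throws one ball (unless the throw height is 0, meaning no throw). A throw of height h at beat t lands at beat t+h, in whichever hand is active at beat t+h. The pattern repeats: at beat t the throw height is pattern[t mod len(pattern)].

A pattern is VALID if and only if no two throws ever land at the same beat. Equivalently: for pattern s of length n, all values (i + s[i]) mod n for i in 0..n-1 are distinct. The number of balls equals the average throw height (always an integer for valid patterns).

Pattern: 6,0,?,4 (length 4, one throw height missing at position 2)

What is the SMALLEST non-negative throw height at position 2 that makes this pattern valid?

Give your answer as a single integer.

i=0: (0 + 6) mod 4 = 2
i=1: (1 + 0) mod 4 = 1
i=2: s[i]=? (unknown)
i=3: (3 + 4) mod 4 = 3
Known residues: [1, 2, 3]; need a permutation of 0..3, so missing residue r = 0
Need (2 + s) mod 4 = 0; smallest s = (0 - 2) mod 4 = 2

Answer: 2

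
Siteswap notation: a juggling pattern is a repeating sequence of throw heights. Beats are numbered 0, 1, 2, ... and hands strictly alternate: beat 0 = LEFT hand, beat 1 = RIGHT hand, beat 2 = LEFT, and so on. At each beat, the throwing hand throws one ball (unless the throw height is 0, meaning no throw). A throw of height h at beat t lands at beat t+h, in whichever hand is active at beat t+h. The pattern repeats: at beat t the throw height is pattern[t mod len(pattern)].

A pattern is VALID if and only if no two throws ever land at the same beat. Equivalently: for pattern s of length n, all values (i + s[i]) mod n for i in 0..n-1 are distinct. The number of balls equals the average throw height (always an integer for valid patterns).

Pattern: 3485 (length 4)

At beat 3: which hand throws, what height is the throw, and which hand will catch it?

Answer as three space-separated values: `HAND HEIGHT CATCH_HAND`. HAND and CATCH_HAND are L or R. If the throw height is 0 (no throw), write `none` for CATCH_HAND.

Beat 3: 3 mod 2 = 1, so hand = R
Throw height = pattern[3 mod 4] = pattern[3] = 5
Lands at beat 3+5=8, 8 mod 2 = 0, so catch hand = L

Answer: R 5 L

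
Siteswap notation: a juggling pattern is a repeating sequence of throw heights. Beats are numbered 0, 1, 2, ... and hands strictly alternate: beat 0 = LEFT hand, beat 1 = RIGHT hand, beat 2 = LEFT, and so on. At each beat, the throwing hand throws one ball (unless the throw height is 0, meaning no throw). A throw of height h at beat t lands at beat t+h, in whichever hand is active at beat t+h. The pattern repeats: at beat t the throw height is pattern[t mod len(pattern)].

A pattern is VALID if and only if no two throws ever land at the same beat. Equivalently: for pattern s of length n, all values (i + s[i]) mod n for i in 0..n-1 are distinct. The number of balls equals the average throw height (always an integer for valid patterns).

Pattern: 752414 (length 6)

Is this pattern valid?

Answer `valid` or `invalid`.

Answer: invalid

Derivation:
i=0: (i + s[i]) mod n = (0 + 7) mod 6 = 1
i=1: (i + s[i]) mod n = (1 + 5) mod 6 = 0
i=2: (i + s[i]) mod n = (2 + 2) mod 6 = 4
i=3: (i + s[i]) mod n = (3 + 4) mod 6 = 1
i=4: (i + s[i]) mod n = (4 + 1) mod 6 = 5
i=5: (i + s[i]) mod n = (5 + 4) mod 6 = 3
Residues: [1, 0, 4, 1, 5, 3], distinct: False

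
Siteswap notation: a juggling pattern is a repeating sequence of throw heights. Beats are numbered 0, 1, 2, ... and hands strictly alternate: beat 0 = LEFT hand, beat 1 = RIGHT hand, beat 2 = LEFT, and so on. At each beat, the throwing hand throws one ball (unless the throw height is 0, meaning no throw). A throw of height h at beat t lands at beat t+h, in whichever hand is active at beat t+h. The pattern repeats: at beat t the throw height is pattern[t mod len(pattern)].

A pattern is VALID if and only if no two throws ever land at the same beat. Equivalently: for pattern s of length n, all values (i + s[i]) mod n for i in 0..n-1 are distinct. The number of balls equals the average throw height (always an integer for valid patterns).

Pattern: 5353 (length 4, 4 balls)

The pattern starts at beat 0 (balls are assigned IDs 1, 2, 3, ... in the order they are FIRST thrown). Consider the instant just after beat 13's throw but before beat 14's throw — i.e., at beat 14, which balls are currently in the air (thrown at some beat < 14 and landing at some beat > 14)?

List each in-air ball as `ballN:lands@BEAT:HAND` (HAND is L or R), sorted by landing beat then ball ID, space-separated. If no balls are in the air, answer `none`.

Answer: ball3:lands@15:R ball1:lands@16:L ball2:lands@17:R

Derivation:
Beat 0 (L): throw ball1 h=5 -> lands@5:R; in-air after throw: [b1@5:R]
Beat 1 (R): throw ball2 h=3 -> lands@4:L; in-air after throw: [b2@4:L b1@5:R]
Beat 2 (L): throw ball3 h=5 -> lands@7:R; in-air after throw: [b2@4:L b1@5:R b3@7:R]
Beat 3 (R): throw ball4 h=3 -> lands@6:L; in-air after throw: [b2@4:L b1@5:R b4@6:L b3@7:R]
Beat 4 (L): throw ball2 h=5 -> lands@9:R; in-air after throw: [b1@5:R b4@6:L b3@7:R b2@9:R]
Beat 5 (R): throw ball1 h=3 -> lands@8:L; in-air after throw: [b4@6:L b3@7:R b1@8:L b2@9:R]
Beat 6 (L): throw ball4 h=5 -> lands@11:R; in-air after throw: [b3@7:R b1@8:L b2@9:R b4@11:R]
Beat 7 (R): throw ball3 h=3 -> lands@10:L; in-air after throw: [b1@8:L b2@9:R b3@10:L b4@11:R]
Beat 8 (L): throw ball1 h=5 -> lands@13:R; in-air after throw: [b2@9:R b3@10:L b4@11:R b1@13:R]
Beat 9 (R): throw ball2 h=3 -> lands@12:L; in-air after throw: [b3@10:L b4@11:R b2@12:L b1@13:R]
Beat 10 (L): throw ball3 h=5 -> lands@15:R; in-air after throw: [b4@11:R b2@12:L b1@13:R b3@15:R]
Beat 11 (R): throw ball4 h=3 -> lands@14:L; in-air after throw: [b2@12:L b1@13:R b4@14:L b3@15:R]
Beat 12 (L): throw ball2 h=5 -> lands@17:R; in-air after throw: [b1@13:R b4@14:L b3@15:R b2@17:R]
Beat 13 (R): throw ball1 h=3 -> lands@16:L; in-air after throw: [b4@14:L b3@15:R b1@16:L b2@17:R]
Beat 14 (L): throw ball4 h=5 -> lands@19:R; in-air after throw: [b3@15:R b1@16:L b2@17:R b4@19:R]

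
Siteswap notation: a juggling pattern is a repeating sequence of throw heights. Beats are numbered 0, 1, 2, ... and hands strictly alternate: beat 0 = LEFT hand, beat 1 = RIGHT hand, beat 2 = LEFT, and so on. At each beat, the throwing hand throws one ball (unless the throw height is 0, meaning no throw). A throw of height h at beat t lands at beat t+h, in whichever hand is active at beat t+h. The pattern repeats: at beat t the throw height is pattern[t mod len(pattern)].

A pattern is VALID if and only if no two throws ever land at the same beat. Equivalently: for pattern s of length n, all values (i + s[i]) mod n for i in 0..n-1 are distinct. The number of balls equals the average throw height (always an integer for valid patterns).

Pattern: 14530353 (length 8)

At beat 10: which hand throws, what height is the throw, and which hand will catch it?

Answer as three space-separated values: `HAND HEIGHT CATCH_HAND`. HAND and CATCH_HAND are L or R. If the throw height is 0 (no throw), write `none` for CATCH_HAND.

Beat 10: 10 mod 2 = 0, so hand = L
Throw height = pattern[10 mod 8] = pattern[2] = 5
Lands at beat 10+5=15, 15 mod 2 = 1, so catch hand = R

Answer: L 5 R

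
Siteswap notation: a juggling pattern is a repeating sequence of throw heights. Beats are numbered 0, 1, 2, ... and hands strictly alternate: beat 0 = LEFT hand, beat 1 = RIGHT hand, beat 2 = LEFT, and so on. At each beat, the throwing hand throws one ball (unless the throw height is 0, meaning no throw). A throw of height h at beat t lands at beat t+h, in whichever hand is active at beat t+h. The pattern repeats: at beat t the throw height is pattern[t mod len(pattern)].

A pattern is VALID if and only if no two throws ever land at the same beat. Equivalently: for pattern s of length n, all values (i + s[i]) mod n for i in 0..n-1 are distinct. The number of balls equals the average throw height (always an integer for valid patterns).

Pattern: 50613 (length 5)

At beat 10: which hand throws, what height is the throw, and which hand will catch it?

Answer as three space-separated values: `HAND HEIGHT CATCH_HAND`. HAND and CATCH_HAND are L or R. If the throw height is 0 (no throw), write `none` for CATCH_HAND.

Answer: L 5 R

Derivation:
Beat 10: 10 mod 2 = 0, so hand = L
Throw height = pattern[10 mod 5] = pattern[0] = 5
Lands at beat 10+5=15, 15 mod 2 = 1, so catch hand = R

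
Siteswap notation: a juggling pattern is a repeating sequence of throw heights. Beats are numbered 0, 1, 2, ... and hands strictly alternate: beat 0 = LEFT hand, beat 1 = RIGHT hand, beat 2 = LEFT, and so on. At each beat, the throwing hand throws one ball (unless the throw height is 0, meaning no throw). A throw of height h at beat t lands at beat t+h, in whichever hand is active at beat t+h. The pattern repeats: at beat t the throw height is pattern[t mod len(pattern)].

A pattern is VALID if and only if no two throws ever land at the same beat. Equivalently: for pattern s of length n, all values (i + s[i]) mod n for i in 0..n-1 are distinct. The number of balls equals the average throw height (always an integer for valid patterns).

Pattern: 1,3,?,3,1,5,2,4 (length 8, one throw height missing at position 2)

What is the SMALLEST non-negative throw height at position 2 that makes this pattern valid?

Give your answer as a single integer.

Answer: 5

Derivation:
i=0: (0 + 1) mod 8 = 1
i=1: (1 + 3) mod 8 = 4
i=2: s[i]=? (unknown)
i=3: (3 + 3) mod 8 = 6
i=4: (4 + 1) mod 8 = 5
i=5: (5 + 5) mod 8 = 2
i=6: (6 + 2) mod 8 = 0
i=7: (7 + 4) mod 8 = 3
Known residues: [0, 1, 2, 3, 4, 5, 6]; need a permutation of 0..7, so missing residue r = 7
Need (2 + s) mod 8 = 7; smallest s = (7 - 2) mod 8 = 5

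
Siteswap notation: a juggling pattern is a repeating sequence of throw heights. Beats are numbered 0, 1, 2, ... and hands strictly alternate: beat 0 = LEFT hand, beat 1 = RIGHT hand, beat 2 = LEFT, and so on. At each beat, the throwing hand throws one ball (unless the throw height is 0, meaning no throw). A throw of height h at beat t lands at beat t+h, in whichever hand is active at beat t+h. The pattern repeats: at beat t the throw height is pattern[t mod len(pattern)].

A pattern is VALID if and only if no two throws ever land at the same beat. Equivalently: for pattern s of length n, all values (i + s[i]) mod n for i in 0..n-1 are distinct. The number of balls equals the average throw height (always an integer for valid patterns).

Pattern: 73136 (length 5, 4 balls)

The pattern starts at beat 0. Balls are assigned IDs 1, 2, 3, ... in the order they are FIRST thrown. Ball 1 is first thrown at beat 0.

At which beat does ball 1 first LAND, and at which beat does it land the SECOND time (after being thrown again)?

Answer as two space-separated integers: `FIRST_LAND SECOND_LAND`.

Beat 0 (L): throw ball1 h=7 -> lands@7:R; in-air after throw: [b1@7:R]
Beat 1 (R): throw ball2 h=3 -> lands@4:L; in-air after throw: [b2@4:L b1@7:R]
Beat 2 (L): throw ball3 h=1 -> lands@3:R; in-air after throw: [b3@3:R b2@4:L b1@7:R]
Beat 3 (R): throw ball3 h=3 -> lands@6:L; in-air after throw: [b2@4:L b3@6:L b1@7:R]
Beat 4 (L): throw ball2 h=6 -> lands@10:L; in-air after throw: [b3@6:L b1@7:R b2@10:L]
Beat 5 (R): throw ball4 h=7 -> lands@12:L; in-air after throw: [b3@6:L b1@7:R b2@10:L b4@12:L]
Beat 6 (L): throw ball3 h=3 -> lands@9:R; in-air after throw: [b1@7:R b3@9:R b2@10:L b4@12:L]
Beat 7 (R): throw ball1 h=1 -> lands@8:L; in-air after throw: [b1@8:L b3@9:R b2@10:L b4@12:L]
Beat 8 (L): throw ball1 h=3 -> lands@11:R; in-air after throw: [b3@9:R b2@10:L b1@11:R b4@12:L]
Ball 1: thrown@0 h=7 -> first land @7; rethrown@7 h=1 -> second land @8

Answer: 7 8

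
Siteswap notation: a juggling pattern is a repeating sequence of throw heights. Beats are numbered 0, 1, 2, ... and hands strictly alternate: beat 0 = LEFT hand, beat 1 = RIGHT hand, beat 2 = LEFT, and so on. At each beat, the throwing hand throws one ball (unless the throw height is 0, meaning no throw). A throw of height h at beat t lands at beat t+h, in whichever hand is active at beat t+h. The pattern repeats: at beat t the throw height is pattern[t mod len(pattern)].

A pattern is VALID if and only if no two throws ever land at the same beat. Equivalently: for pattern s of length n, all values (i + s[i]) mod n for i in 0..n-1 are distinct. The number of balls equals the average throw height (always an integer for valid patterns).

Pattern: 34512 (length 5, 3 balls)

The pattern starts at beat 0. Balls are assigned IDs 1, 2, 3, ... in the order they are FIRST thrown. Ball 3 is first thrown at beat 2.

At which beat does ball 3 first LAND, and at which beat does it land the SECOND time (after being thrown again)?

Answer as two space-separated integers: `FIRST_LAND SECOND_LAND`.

Answer: 7 12

Derivation:
Beat 0 (L): throw ball1 h=3 -> lands@3:R; in-air after throw: [b1@3:R]
Beat 1 (R): throw ball2 h=4 -> lands@5:R; in-air after throw: [b1@3:R b2@5:R]
Beat 2 (L): throw ball3 h=5 -> lands@7:R; in-air after throw: [b1@3:R b2@5:R b3@7:R]
Beat 3 (R): throw ball1 h=1 -> lands@4:L; in-air after throw: [b1@4:L b2@5:R b3@7:R]
Beat 4 (L): throw ball1 h=2 -> lands@6:L; in-air after throw: [b2@5:R b1@6:L b3@7:R]
Beat 5 (R): throw ball2 h=3 -> lands@8:L; in-air after throw: [b1@6:L b3@7:R b2@8:L]
Beat 6 (L): throw ball1 h=4 -> lands@10:L; in-air after throw: [b3@7:R b2@8:L b1@10:L]
Beat 7 (R): throw ball3 h=5 -> lands@12:L; in-air after throw: [b2@8:L b1@10:L b3@12:L]
Beat 8 (L): throw ball2 h=1 -> lands@9:R; in-air after throw: [b2@9:R b1@10:L b3@12:L]
Beat 9 (R): throw ball2 h=2 -> lands@11:R; in-air after throw: [b1@10:L b2@11:R b3@12:L]
Beat 10 (L): throw ball1 h=3 -> lands@13:R; in-air after throw: [b2@11:R b3@12:L b1@13:R]
Beat 11 (R): throw ball2 h=4 -> lands@15:R; in-air after throw: [b3@12:L b1@13:R b2@15:R]
Beat 12 (L): throw ball3 h=5 -> lands@17:R; in-air after throw: [b1@13:R b2@15:R b3@17:R]
Ball 3: thrown@2 h=5 -> first land @7; rethrown@7 h=5 -> second land @12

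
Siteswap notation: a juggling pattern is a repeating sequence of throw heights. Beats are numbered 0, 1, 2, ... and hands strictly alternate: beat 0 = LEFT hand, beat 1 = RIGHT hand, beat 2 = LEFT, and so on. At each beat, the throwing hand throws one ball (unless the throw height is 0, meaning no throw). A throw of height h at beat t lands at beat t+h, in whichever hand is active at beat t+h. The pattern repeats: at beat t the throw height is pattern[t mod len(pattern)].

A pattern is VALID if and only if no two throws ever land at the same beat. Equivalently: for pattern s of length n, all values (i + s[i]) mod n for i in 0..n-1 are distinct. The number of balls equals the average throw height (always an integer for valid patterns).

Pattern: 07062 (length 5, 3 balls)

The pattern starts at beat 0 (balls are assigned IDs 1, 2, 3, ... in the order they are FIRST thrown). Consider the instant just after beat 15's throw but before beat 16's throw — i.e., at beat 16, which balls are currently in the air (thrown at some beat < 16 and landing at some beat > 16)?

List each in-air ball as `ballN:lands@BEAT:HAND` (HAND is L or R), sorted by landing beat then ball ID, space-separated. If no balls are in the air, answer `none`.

Answer: ball2:lands@18:L ball3:lands@19:R

Derivation:
Beat 1 (R): throw ball1 h=7 -> lands@8:L; in-air after throw: [b1@8:L]
Beat 3 (R): throw ball2 h=6 -> lands@9:R; in-air after throw: [b1@8:L b2@9:R]
Beat 4 (L): throw ball3 h=2 -> lands@6:L; in-air after throw: [b3@6:L b1@8:L b2@9:R]
Beat 6 (L): throw ball3 h=7 -> lands@13:R; in-air after throw: [b1@8:L b2@9:R b3@13:R]
Beat 8 (L): throw ball1 h=6 -> lands@14:L; in-air after throw: [b2@9:R b3@13:R b1@14:L]
Beat 9 (R): throw ball2 h=2 -> lands@11:R; in-air after throw: [b2@11:R b3@13:R b1@14:L]
Beat 11 (R): throw ball2 h=7 -> lands@18:L; in-air after throw: [b3@13:R b1@14:L b2@18:L]
Beat 13 (R): throw ball3 h=6 -> lands@19:R; in-air after throw: [b1@14:L b2@18:L b3@19:R]
Beat 14 (L): throw ball1 h=2 -> lands@16:L; in-air after throw: [b1@16:L b2@18:L b3@19:R]
Beat 16 (L): throw ball1 h=7 -> lands@23:R; in-air after throw: [b2@18:L b3@19:R b1@23:R]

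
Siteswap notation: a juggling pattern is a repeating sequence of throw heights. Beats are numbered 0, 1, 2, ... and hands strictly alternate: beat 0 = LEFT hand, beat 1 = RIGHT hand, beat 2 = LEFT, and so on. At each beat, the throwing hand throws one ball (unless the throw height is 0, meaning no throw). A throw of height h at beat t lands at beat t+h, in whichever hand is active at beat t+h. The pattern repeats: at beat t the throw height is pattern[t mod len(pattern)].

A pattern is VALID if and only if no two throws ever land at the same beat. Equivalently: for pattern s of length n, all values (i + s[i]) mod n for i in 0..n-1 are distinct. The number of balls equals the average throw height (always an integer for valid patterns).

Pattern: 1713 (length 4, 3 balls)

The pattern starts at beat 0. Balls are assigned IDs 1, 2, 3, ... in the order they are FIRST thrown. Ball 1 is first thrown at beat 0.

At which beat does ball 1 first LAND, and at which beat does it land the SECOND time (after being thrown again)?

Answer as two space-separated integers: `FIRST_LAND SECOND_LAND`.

Answer: 1 8

Derivation:
Beat 0 (L): throw ball1 h=1 -> lands@1:R; in-air after throw: [b1@1:R]
Beat 1 (R): throw ball1 h=7 -> lands@8:L; in-air after throw: [b1@8:L]
Beat 2 (L): throw ball2 h=1 -> lands@3:R; in-air after throw: [b2@3:R b1@8:L]
Beat 3 (R): throw ball2 h=3 -> lands@6:L; in-air after throw: [b2@6:L b1@8:L]
Beat 4 (L): throw ball3 h=1 -> lands@5:R; in-air after throw: [b3@5:R b2@6:L b1@8:L]
Beat 5 (R): throw ball3 h=7 -> lands@12:L; in-air after throw: [b2@6:L b1@8:L b3@12:L]
Beat 6 (L): throw ball2 h=1 -> lands@7:R; in-air after throw: [b2@7:R b1@8:L b3@12:L]
Beat 7 (R): throw ball2 h=3 -> lands@10:L; in-air after throw: [b1@8:L b2@10:L b3@12:L]
Beat 8 (L): throw ball1 h=1 -> lands@9:R; in-air after throw: [b1@9:R b2@10:L b3@12:L]
Ball 1: thrown@0 h=1 -> first land @1; rethrown@1 h=7 -> second land @8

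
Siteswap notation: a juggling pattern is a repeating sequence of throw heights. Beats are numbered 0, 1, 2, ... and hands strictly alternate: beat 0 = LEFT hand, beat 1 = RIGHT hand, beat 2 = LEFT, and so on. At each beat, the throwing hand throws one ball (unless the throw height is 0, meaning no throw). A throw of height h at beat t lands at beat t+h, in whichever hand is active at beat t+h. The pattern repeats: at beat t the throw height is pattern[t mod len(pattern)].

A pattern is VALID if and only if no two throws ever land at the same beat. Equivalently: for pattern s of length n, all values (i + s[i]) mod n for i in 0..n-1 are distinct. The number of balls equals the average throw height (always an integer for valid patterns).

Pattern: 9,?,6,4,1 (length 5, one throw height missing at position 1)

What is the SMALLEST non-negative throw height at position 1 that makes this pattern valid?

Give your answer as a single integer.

i=0: (0 + 9) mod 5 = 4
i=1: s[i]=? (unknown)
i=2: (2 + 6) mod 5 = 3
i=3: (3 + 4) mod 5 = 2
i=4: (4 + 1) mod 5 = 0
Known residues: [0, 2, 3, 4]; need a permutation of 0..4, so missing residue r = 1
Need (1 + s) mod 5 = 1; smallest s = (1 - 1) mod 5 = 0

Answer: 0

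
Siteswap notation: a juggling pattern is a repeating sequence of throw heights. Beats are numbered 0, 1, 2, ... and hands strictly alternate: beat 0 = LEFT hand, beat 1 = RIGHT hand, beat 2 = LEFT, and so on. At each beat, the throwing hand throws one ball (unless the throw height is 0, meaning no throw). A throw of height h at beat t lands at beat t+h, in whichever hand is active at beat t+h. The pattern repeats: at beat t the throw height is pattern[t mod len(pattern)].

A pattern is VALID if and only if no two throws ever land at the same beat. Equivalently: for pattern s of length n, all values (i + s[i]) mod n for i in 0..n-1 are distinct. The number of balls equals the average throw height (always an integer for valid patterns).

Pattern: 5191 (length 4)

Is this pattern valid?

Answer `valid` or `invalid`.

Answer: valid

Derivation:
i=0: (i + s[i]) mod n = (0 + 5) mod 4 = 1
i=1: (i + s[i]) mod n = (1 + 1) mod 4 = 2
i=2: (i + s[i]) mod n = (2 + 9) mod 4 = 3
i=3: (i + s[i]) mod n = (3 + 1) mod 4 = 0
Residues: [1, 2, 3, 0], distinct: True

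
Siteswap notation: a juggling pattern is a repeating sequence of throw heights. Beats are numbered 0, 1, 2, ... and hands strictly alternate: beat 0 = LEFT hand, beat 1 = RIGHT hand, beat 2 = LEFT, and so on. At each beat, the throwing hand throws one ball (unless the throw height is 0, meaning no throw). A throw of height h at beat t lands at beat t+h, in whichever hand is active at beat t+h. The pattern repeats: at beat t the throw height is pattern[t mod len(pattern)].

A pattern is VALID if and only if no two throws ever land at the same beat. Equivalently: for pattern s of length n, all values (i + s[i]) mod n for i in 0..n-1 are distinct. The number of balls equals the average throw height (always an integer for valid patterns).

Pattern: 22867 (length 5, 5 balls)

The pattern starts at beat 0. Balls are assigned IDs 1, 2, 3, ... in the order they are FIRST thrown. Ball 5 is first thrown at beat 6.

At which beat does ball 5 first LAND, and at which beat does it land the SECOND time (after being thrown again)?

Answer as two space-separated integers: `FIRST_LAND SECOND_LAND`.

Beat 0 (L): throw ball1 h=2 -> lands@2:L; in-air after throw: [b1@2:L]
Beat 1 (R): throw ball2 h=2 -> lands@3:R; in-air after throw: [b1@2:L b2@3:R]
Beat 2 (L): throw ball1 h=8 -> lands@10:L; in-air after throw: [b2@3:R b1@10:L]
Beat 3 (R): throw ball2 h=6 -> lands@9:R; in-air after throw: [b2@9:R b1@10:L]
Beat 4 (L): throw ball3 h=7 -> lands@11:R; in-air after throw: [b2@9:R b1@10:L b3@11:R]
Beat 5 (R): throw ball4 h=2 -> lands@7:R; in-air after throw: [b4@7:R b2@9:R b1@10:L b3@11:R]
Beat 6 (L): throw ball5 h=2 -> lands@8:L; in-air after throw: [b4@7:R b5@8:L b2@9:R b1@10:L b3@11:R]
Beat 7 (R): throw ball4 h=8 -> lands@15:R; in-air after throw: [b5@8:L b2@9:R b1@10:L b3@11:R b4@15:R]
Beat 8 (L): throw ball5 h=6 -> lands@14:L; in-air after throw: [b2@9:R b1@10:L b3@11:R b5@14:L b4@15:R]
Beat 9 (R): throw ball2 h=7 -> lands@16:L; in-air after throw: [b1@10:L b3@11:R b5@14:L b4@15:R b2@16:L]
Beat 10 (L): throw ball1 h=2 -> lands@12:L; in-air after throw: [b3@11:R b1@12:L b5@14:L b4@15:R b2@16:L]
Beat 11 (R): throw ball3 h=2 -> lands@13:R; in-air after throw: [b1@12:L b3@13:R b5@14:L b4@15:R b2@16:L]
Ball 5: thrown@6 h=2 -> first land @8; rethrown@8 h=6 -> second land @14

Answer: 8 14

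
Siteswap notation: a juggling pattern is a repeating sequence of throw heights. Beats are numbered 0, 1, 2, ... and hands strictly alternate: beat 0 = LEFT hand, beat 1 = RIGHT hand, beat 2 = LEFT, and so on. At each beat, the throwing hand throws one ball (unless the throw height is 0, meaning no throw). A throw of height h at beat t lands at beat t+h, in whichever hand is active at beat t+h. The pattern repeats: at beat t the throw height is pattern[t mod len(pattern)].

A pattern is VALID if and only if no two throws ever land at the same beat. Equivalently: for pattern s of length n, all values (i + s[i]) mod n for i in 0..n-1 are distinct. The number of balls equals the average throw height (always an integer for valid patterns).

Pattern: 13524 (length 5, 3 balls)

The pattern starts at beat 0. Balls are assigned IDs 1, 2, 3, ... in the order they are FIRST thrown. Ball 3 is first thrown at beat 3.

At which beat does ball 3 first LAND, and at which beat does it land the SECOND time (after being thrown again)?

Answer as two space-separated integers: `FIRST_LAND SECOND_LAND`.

Beat 0 (L): throw ball1 h=1 -> lands@1:R; in-air after throw: [b1@1:R]
Beat 1 (R): throw ball1 h=3 -> lands@4:L; in-air after throw: [b1@4:L]
Beat 2 (L): throw ball2 h=5 -> lands@7:R; in-air after throw: [b1@4:L b2@7:R]
Beat 3 (R): throw ball3 h=2 -> lands@5:R; in-air after throw: [b1@4:L b3@5:R b2@7:R]
Beat 4 (L): throw ball1 h=4 -> lands@8:L; in-air after throw: [b3@5:R b2@7:R b1@8:L]
Beat 5 (R): throw ball3 h=1 -> lands@6:L; in-air after throw: [b3@6:L b2@7:R b1@8:L]
Beat 6 (L): throw ball3 h=3 -> lands@9:R; in-air after throw: [b2@7:R b1@8:L b3@9:R]
Ball 3: thrown@3 h=2 -> first land @5; rethrown@5 h=1 -> second land @6

Answer: 5 6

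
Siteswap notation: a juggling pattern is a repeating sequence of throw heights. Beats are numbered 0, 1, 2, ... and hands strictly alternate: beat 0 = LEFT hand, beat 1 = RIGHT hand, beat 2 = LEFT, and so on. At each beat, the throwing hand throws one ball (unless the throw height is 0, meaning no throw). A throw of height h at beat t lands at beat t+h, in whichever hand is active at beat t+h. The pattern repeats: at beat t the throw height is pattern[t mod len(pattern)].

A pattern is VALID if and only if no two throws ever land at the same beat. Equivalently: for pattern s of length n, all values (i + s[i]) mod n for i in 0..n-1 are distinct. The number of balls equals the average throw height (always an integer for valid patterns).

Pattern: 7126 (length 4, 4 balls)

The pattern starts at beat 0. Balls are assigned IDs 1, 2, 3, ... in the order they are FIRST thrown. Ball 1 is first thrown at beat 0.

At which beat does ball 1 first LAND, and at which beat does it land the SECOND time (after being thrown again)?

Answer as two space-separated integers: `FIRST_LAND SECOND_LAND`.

Beat 0 (L): throw ball1 h=7 -> lands@7:R; in-air after throw: [b1@7:R]
Beat 1 (R): throw ball2 h=1 -> lands@2:L; in-air after throw: [b2@2:L b1@7:R]
Beat 2 (L): throw ball2 h=2 -> lands@4:L; in-air after throw: [b2@4:L b1@7:R]
Beat 3 (R): throw ball3 h=6 -> lands@9:R; in-air after throw: [b2@4:L b1@7:R b3@9:R]
Beat 4 (L): throw ball2 h=7 -> lands@11:R; in-air after throw: [b1@7:R b3@9:R b2@11:R]
Beat 5 (R): throw ball4 h=1 -> lands@6:L; in-air after throw: [b4@6:L b1@7:R b3@9:R b2@11:R]
Beat 6 (L): throw ball4 h=2 -> lands@8:L; in-air after throw: [b1@7:R b4@8:L b3@9:R b2@11:R]
Beat 7 (R): throw ball1 h=6 -> lands@13:R; in-air after throw: [b4@8:L b3@9:R b2@11:R b1@13:R]
Beat 8 (L): throw ball4 h=7 -> lands@15:R; in-air after throw: [b3@9:R b2@11:R b1@13:R b4@15:R]
Beat 9 (R): throw ball3 h=1 -> lands@10:L; in-air after throw: [b3@10:L b2@11:R b1@13:R b4@15:R]
Beat 10 (L): throw ball3 h=2 -> lands@12:L; in-air after throw: [b2@11:R b3@12:L b1@13:R b4@15:R]
Beat 11 (R): throw ball2 h=6 -> lands@17:R; in-air after throw: [b3@12:L b1@13:R b4@15:R b2@17:R]
Beat 12 (L): throw ball3 h=7 -> lands@19:R; in-air after throw: [b1@13:R b4@15:R b2@17:R b3@19:R]
Beat 13 (R): throw ball1 h=1 -> lands@14:L; in-air after throw: [b1@14:L b4@15:R b2@17:R b3@19:R]
Ball 1: thrown@0 h=7 -> first land @7; rethrown@7 h=6 -> second land @13

Answer: 7 13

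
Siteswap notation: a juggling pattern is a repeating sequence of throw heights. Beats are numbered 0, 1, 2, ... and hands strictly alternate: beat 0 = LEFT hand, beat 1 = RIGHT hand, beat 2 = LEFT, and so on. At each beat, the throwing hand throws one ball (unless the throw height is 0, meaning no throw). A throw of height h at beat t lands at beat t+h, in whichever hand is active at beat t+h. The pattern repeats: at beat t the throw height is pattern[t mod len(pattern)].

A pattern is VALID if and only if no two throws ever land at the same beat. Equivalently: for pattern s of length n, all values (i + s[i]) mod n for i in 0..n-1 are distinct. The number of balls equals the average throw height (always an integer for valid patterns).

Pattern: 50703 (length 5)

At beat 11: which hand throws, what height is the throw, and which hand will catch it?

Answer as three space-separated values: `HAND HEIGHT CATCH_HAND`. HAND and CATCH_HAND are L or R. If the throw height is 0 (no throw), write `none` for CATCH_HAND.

Answer: R 0 none

Derivation:
Beat 11: 11 mod 2 = 1, so hand = R
Throw height = pattern[11 mod 5] = pattern[1] = 0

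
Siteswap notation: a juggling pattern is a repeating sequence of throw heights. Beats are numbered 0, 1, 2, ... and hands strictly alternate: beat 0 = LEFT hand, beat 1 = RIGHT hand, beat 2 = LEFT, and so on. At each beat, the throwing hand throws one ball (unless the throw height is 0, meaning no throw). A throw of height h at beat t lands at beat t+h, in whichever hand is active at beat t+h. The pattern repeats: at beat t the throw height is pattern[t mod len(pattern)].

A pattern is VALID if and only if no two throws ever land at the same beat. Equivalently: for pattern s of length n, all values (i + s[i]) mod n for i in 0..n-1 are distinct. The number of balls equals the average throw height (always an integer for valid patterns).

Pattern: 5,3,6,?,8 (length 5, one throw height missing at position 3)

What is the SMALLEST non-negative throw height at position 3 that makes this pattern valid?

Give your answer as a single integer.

i=0: (0 + 5) mod 5 = 0
i=1: (1 + 3) mod 5 = 4
i=2: (2 + 6) mod 5 = 3
i=3: s[i]=? (unknown)
i=4: (4 + 8) mod 5 = 2
Known residues: [0, 2, 3, 4]; need a permutation of 0..4, so missing residue r = 1
Need (3 + s) mod 5 = 1; smallest s = (1 - 3) mod 5 = 3

Answer: 3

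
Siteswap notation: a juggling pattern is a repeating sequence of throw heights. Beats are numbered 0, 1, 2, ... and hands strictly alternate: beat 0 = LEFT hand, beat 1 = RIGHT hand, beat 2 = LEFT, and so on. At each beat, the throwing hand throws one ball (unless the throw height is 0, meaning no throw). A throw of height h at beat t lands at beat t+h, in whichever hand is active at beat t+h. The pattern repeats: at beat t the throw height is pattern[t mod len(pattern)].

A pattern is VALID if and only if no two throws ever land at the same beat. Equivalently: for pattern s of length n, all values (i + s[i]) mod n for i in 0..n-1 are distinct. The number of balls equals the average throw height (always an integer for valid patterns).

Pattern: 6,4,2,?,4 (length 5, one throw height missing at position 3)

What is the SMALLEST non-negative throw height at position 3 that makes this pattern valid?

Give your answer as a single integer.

i=0: (0 + 6) mod 5 = 1
i=1: (1 + 4) mod 5 = 0
i=2: (2 + 2) mod 5 = 4
i=3: s[i]=? (unknown)
i=4: (4 + 4) mod 5 = 3
Known residues: [0, 1, 3, 4]; need a permutation of 0..4, so missing residue r = 2
Need (3 + s) mod 5 = 2; smallest s = (2 - 3) mod 5 = 4

Answer: 4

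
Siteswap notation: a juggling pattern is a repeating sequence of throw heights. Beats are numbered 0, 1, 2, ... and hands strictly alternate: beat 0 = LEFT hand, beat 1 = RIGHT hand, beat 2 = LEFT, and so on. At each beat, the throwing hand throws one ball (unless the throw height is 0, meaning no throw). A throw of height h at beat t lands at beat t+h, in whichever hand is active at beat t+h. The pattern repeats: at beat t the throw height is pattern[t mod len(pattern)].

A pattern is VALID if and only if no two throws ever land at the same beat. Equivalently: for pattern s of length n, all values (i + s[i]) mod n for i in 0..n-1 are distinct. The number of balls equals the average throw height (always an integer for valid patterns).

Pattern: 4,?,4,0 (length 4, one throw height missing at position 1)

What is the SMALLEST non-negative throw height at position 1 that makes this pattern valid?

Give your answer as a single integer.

Answer: 0

Derivation:
i=0: (0 + 4) mod 4 = 0
i=1: s[i]=? (unknown)
i=2: (2 + 4) mod 4 = 2
i=3: (3 + 0) mod 4 = 3
Known residues: [0, 2, 3]; need a permutation of 0..3, so missing residue r = 1
Need (1 + s) mod 4 = 1; smallest s = (1 - 1) mod 4 = 0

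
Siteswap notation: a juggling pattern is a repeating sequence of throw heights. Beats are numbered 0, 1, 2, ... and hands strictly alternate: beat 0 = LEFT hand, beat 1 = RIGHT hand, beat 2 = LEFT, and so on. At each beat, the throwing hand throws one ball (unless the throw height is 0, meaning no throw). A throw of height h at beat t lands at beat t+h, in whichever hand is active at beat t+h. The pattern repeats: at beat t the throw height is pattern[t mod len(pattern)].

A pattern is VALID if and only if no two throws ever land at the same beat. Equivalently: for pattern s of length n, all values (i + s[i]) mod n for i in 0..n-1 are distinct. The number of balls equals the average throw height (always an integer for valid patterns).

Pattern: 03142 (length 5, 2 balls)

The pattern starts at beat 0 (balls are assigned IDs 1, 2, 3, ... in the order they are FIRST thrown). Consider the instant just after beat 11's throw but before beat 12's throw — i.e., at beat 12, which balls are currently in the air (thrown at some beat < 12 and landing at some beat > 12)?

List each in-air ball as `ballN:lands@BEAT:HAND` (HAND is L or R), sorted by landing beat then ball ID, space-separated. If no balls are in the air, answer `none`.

Answer: ball1:lands@14:L

Derivation:
Beat 1 (R): throw ball1 h=3 -> lands@4:L; in-air after throw: [b1@4:L]
Beat 2 (L): throw ball2 h=1 -> lands@3:R; in-air after throw: [b2@3:R b1@4:L]
Beat 3 (R): throw ball2 h=4 -> lands@7:R; in-air after throw: [b1@4:L b2@7:R]
Beat 4 (L): throw ball1 h=2 -> lands@6:L; in-air after throw: [b1@6:L b2@7:R]
Beat 6 (L): throw ball1 h=3 -> lands@9:R; in-air after throw: [b2@7:R b1@9:R]
Beat 7 (R): throw ball2 h=1 -> lands@8:L; in-air after throw: [b2@8:L b1@9:R]
Beat 8 (L): throw ball2 h=4 -> lands@12:L; in-air after throw: [b1@9:R b2@12:L]
Beat 9 (R): throw ball1 h=2 -> lands@11:R; in-air after throw: [b1@11:R b2@12:L]
Beat 11 (R): throw ball1 h=3 -> lands@14:L; in-air after throw: [b2@12:L b1@14:L]
Beat 12 (L): throw ball2 h=1 -> lands@13:R; in-air after throw: [b2@13:R b1@14:L]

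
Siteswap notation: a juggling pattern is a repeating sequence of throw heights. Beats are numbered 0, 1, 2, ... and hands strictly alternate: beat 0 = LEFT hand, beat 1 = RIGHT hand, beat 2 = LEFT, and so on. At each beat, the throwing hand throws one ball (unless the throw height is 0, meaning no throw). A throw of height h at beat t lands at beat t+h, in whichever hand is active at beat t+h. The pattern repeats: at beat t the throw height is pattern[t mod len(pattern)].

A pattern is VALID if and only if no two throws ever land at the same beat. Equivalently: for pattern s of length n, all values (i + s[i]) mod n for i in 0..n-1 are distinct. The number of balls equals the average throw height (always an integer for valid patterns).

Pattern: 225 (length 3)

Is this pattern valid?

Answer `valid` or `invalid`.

i=0: (i + s[i]) mod n = (0 + 2) mod 3 = 2
i=1: (i + s[i]) mod n = (1 + 2) mod 3 = 0
i=2: (i + s[i]) mod n = (2 + 5) mod 3 = 1
Residues: [2, 0, 1], distinct: True

Answer: valid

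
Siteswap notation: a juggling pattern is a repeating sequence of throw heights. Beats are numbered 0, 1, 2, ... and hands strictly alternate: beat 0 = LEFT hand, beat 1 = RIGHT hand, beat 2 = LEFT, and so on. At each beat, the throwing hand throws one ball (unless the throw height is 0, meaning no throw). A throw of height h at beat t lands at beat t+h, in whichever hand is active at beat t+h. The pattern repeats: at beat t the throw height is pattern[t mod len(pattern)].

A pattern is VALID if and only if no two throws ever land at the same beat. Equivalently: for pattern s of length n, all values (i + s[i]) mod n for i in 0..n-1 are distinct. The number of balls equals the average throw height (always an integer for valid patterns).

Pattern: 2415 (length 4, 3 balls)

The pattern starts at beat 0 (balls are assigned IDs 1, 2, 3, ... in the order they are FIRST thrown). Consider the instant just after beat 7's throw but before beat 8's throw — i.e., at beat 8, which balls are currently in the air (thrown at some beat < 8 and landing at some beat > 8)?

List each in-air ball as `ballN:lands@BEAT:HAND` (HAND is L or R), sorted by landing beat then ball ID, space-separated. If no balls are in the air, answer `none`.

Answer: ball2:lands@9:R ball3:lands@12:L

Derivation:
Beat 0 (L): throw ball1 h=2 -> lands@2:L; in-air after throw: [b1@2:L]
Beat 1 (R): throw ball2 h=4 -> lands@5:R; in-air after throw: [b1@2:L b2@5:R]
Beat 2 (L): throw ball1 h=1 -> lands@3:R; in-air after throw: [b1@3:R b2@5:R]
Beat 3 (R): throw ball1 h=5 -> lands@8:L; in-air after throw: [b2@5:R b1@8:L]
Beat 4 (L): throw ball3 h=2 -> lands@6:L; in-air after throw: [b2@5:R b3@6:L b1@8:L]
Beat 5 (R): throw ball2 h=4 -> lands@9:R; in-air after throw: [b3@6:L b1@8:L b2@9:R]
Beat 6 (L): throw ball3 h=1 -> lands@7:R; in-air after throw: [b3@7:R b1@8:L b2@9:R]
Beat 7 (R): throw ball3 h=5 -> lands@12:L; in-air after throw: [b1@8:L b2@9:R b3@12:L]
Beat 8 (L): throw ball1 h=2 -> lands@10:L; in-air after throw: [b2@9:R b1@10:L b3@12:L]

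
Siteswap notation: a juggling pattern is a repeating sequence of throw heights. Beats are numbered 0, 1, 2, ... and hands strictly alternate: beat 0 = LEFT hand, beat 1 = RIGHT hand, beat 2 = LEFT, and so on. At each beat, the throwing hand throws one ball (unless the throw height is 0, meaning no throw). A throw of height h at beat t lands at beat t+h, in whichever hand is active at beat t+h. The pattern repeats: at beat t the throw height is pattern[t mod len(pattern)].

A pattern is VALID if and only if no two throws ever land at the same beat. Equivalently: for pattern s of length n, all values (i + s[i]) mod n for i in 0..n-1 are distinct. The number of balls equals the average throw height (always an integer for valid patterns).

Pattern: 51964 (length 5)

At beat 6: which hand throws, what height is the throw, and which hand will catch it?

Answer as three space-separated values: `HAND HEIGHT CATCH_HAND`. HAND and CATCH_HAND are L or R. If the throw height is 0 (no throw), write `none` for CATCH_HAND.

Answer: L 1 R

Derivation:
Beat 6: 6 mod 2 = 0, so hand = L
Throw height = pattern[6 mod 5] = pattern[1] = 1
Lands at beat 6+1=7, 7 mod 2 = 1, so catch hand = R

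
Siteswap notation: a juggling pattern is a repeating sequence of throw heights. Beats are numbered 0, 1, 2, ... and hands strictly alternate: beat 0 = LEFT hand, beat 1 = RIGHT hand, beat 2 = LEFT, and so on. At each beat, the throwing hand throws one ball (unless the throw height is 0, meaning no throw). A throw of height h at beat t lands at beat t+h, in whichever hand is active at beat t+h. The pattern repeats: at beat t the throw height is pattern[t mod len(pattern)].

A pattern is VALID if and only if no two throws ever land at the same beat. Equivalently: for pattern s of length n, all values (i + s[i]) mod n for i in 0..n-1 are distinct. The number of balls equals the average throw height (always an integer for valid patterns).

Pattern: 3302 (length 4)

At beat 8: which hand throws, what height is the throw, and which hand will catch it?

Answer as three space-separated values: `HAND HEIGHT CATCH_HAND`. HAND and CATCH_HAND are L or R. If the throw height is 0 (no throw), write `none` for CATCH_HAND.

Beat 8: 8 mod 2 = 0, so hand = L
Throw height = pattern[8 mod 4] = pattern[0] = 3
Lands at beat 8+3=11, 11 mod 2 = 1, so catch hand = R

Answer: L 3 R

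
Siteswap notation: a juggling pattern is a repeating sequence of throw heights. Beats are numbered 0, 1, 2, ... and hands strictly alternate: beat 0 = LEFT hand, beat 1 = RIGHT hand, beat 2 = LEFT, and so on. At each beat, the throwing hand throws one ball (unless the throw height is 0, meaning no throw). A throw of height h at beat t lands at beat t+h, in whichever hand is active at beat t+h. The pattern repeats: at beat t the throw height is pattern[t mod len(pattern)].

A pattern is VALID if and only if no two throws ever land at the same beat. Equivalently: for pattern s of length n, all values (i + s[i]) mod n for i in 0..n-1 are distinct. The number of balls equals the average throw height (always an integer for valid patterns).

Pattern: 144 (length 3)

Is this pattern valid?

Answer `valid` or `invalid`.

Answer: valid

Derivation:
i=0: (i + s[i]) mod n = (0 + 1) mod 3 = 1
i=1: (i + s[i]) mod n = (1 + 4) mod 3 = 2
i=2: (i + s[i]) mod n = (2 + 4) mod 3 = 0
Residues: [1, 2, 0], distinct: True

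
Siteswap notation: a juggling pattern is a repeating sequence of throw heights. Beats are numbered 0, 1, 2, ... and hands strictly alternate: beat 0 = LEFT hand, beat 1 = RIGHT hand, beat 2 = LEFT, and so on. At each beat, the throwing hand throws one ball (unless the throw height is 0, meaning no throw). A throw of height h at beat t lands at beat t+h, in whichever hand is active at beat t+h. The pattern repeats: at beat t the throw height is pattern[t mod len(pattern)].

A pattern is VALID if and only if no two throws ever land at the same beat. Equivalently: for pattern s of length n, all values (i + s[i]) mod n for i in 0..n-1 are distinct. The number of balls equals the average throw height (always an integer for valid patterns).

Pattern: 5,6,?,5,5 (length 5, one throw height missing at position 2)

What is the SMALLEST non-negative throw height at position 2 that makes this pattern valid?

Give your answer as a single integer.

Answer: 4

Derivation:
i=0: (0 + 5) mod 5 = 0
i=1: (1 + 6) mod 5 = 2
i=2: s[i]=? (unknown)
i=3: (3 + 5) mod 5 = 3
i=4: (4 + 5) mod 5 = 4
Known residues: [0, 2, 3, 4]; need a permutation of 0..4, so missing residue r = 1
Need (2 + s) mod 5 = 1; smallest s = (1 - 2) mod 5 = 4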